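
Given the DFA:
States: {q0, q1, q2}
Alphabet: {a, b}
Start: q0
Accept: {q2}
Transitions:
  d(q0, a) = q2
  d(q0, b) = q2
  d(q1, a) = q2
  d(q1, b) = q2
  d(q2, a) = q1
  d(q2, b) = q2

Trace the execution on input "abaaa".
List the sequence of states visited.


Input: abaaa
d(q0, a) = q2
d(q2, b) = q2
d(q2, a) = q1
d(q1, a) = q2
d(q2, a) = q1


q0 -> q2 -> q2 -> q1 -> q2 -> q1


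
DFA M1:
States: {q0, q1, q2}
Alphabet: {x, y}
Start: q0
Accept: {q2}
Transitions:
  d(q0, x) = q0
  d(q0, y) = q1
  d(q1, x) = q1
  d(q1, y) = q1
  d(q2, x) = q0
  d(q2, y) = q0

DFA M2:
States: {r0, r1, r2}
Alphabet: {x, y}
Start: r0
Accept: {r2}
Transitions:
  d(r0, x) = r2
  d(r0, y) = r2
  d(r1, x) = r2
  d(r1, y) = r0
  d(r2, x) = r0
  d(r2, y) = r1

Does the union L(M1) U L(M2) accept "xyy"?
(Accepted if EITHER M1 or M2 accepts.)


M1: final=q1 accepted=False
M2: final=r0 accepted=False

No, union rejects (neither accepts)


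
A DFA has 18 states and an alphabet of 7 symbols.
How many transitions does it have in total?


Each state has exactly one transition per symbol.
18 * 7 = 126

126


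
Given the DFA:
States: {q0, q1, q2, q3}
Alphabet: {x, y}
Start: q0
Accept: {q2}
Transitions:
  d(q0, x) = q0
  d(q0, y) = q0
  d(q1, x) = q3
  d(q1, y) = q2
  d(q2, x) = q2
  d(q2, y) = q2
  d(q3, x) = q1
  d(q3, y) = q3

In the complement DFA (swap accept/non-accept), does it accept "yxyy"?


Trace: q0 -> q0 -> q0 -> q0 -> q0
Final: q0
Original accept: {q2}
Complement: q0 is not in original accept

Yes, complement accepts (original rejects)


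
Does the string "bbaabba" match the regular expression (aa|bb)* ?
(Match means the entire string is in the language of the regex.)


|string| = 7; first = 'b'; last = 'a'

No, "bbaabba" does not match (aa|bb)*


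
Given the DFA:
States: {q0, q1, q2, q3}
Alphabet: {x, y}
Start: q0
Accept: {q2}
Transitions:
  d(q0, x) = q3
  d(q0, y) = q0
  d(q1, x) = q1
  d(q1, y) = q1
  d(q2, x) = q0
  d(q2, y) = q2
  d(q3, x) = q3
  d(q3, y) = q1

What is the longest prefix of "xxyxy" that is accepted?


Run the DFA, marking each prefix where the state is accepting:
  "" -> q0 [reject]
  "x" -> q3 [reject]
  "xx" -> q3 [reject]
  "xxy" -> q1 [reject]
  "xxyx" -> q1 [reject]
  "xxyxy" -> q1 [reject]

No prefix is accepted


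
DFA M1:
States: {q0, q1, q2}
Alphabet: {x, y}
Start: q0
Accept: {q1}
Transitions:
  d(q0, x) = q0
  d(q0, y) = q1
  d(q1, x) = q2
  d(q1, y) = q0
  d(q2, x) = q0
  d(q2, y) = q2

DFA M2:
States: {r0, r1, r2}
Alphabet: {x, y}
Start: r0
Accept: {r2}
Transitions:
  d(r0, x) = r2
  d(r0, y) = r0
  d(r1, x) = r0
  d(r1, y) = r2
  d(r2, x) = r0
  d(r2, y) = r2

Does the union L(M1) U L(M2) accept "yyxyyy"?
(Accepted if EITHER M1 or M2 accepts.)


M1: final=q1 accepted=True
M2: final=r2 accepted=True

Yes, union accepts


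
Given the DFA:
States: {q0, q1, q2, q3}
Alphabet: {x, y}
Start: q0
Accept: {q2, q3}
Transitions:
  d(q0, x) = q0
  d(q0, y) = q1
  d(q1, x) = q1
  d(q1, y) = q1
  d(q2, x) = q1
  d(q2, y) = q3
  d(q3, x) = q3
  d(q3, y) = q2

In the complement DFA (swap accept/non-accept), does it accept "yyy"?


Trace: q0 -> q1 -> q1 -> q1
Final: q1
Original accept: {q2, q3}
Complement: q1 is not in original accept

Yes, complement accepts (original rejects)


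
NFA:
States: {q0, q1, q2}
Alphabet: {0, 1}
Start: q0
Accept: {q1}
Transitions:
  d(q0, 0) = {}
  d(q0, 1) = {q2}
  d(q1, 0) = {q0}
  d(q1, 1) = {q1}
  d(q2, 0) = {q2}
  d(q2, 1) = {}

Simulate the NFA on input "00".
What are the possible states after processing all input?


Start: {q0}
  --0--> {}
  --0--> {}

{} (empty set, no valid transitions)


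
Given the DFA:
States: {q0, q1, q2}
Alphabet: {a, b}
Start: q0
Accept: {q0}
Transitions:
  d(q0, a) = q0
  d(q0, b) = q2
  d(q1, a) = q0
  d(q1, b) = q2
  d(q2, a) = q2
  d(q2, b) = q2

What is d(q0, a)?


Looking up transition d(q0, a)

q0


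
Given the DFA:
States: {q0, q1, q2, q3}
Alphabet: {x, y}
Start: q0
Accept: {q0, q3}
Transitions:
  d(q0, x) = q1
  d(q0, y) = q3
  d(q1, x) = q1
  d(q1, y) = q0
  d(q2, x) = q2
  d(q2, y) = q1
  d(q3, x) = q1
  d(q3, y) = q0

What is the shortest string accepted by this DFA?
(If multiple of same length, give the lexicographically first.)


BFS by string length (lex-first path to each state shown):
  len 0: q0<-""
Found accept state at length 0.

"" (empty string)


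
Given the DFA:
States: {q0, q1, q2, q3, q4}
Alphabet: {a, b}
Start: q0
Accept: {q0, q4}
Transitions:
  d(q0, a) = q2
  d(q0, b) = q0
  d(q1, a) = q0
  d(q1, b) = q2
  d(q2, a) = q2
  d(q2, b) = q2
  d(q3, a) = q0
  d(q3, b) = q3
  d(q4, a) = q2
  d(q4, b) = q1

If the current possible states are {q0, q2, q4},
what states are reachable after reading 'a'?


Apply transition on 'a' from each current state:
  d(q0, a) = q2
  d(q2, a) = q2
  d(q4, a) = q2

{q2}


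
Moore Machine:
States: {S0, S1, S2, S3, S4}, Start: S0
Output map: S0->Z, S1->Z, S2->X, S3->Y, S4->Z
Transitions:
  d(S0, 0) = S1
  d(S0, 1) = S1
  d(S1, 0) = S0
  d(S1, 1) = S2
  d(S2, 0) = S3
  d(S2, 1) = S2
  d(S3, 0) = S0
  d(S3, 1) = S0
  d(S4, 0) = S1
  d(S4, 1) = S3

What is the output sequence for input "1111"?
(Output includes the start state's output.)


Start: S0 (output Z)
  --1--> S1 (output Z)
  --1--> S2 (output X)
  --1--> S2 (output X)
  --1--> S2 (output X)

"ZZXXX"


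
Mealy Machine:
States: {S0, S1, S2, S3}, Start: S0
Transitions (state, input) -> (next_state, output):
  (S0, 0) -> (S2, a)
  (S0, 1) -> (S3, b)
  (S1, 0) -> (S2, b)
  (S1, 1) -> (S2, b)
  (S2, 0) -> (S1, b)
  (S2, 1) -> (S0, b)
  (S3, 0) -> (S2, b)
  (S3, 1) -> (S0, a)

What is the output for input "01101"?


Step-by-step:
  (S0, 0) -> (S2, a)
  (S2, 1) -> (S0, b)
  (S0, 1) -> (S3, b)
  (S3, 0) -> (S2, b)
  (S2, 1) -> (S0, b)

"abbbb"


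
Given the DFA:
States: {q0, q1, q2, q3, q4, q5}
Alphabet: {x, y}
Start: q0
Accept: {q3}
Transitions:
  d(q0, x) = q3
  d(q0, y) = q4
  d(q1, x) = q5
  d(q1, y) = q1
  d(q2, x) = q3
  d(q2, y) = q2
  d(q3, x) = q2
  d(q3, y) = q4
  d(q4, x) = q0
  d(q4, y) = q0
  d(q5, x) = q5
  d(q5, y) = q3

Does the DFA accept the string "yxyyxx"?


Trace: q0 -> q4 -> q0 -> q4 -> q0 -> q3 -> q2
Final state: q2
Accept states: {q3}

No, rejected (final state q2 is not an accept state)


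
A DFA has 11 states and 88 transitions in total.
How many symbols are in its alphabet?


Each state has exactly one transition per symbol.
|alphabet| = transitions / states = 88 / 11 = 8

8


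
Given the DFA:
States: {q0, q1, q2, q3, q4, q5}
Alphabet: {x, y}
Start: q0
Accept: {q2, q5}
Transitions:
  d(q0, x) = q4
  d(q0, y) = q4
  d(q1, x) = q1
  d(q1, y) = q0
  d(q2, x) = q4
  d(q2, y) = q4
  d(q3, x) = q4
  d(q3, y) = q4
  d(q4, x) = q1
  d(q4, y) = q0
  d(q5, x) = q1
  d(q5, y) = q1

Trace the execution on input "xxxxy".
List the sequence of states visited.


Input: xxxxy
d(q0, x) = q4
d(q4, x) = q1
d(q1, x) = q1
d(q1, x) = q1
d(q1, y) = q0


q0 -> q4 -> q1 -> q1 -> q1 -> q0


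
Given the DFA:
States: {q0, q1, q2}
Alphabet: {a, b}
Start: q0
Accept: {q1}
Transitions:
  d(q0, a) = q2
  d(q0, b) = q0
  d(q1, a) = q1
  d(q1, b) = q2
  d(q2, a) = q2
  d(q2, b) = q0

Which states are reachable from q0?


BFS from q0:
  layer 0: {q0}
  layer 1: {q2}

{q0, q2}


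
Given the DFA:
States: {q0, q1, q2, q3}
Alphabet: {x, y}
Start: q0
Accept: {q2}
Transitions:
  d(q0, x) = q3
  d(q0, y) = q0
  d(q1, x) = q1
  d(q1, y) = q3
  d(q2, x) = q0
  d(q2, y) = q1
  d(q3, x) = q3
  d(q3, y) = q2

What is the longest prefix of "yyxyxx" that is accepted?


Run the DFA, marking each prefix where the state is accepting:
  "" -> q0 [reject]
  "y" -> q0 [reject]
  "yy" -> q0 [reject]
  "yyx" -> q3 [reject]
  "yyxy" -> q2 [accept]
  "yyxyx" -> q0 [reject]
  "yyxyxx" -> q3 [reject]

"yyxy"


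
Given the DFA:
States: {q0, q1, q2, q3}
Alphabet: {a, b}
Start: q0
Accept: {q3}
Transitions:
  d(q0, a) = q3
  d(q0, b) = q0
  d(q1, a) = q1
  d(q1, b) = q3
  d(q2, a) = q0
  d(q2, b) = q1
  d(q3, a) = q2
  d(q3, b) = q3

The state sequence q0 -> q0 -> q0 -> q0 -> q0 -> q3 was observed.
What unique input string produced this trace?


Trace back each transition to find the symbol:
  q0 --[b]--> q0
  q0 --[b]--> q0
  q0 --[b]--> q0
  q0 --[b]--> q0
  q0 --[a]--> q3

"bbbba"


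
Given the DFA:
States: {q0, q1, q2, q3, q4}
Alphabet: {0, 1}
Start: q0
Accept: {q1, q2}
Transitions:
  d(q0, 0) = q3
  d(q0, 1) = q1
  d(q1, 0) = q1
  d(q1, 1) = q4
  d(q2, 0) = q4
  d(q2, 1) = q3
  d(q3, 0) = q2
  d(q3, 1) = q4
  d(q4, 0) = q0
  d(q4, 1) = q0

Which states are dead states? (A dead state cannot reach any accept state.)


Forward reachability from each state:
  q0 -> reaches accept state q1 (live)
  q1 -> reaches accept state q1 (live)
  q2 -> reaches accept state q1 (live)
  q3 -> reaches accept state q1 (live)
  q4 -> reaches accept state q1 (live)

None (all states can reach an accept state)


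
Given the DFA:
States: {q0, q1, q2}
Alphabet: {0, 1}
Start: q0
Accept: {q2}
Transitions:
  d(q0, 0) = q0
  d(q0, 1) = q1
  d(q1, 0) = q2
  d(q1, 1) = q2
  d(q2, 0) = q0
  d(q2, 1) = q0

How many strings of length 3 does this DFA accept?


Enumerating all length-3 strings:
  "000" -> q0 [reject]
  "001" -> q1 [reject]
  "010" -> q2 [accept]
  "011" -> q2 [accept]
  "100" -> q0 [reject]
  "101" -> q0 [reject]
  "110" -> q0 [reject]
  "111" -> q0 [reject]

2 out of 8


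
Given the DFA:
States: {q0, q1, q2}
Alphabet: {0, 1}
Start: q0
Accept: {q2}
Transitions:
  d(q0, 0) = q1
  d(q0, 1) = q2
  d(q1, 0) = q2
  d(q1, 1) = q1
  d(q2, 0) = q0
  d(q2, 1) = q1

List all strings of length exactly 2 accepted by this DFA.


All strings of length 2: 4 total
Accepted: 1

"00"


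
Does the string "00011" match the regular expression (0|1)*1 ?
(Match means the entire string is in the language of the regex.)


|string| = 5; first = '0'; last = '1'

Yes, "00011" matches (0|1)*1


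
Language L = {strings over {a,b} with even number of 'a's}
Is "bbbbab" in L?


count('a') = 1; 1 mod 2 = 1

No, "bbbbab" is not in L


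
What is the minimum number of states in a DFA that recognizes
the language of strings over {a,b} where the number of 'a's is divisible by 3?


States track (count of 'a') mod 3.
Need 3 states: one per remainder 0..2; accept = remainder 0.

3


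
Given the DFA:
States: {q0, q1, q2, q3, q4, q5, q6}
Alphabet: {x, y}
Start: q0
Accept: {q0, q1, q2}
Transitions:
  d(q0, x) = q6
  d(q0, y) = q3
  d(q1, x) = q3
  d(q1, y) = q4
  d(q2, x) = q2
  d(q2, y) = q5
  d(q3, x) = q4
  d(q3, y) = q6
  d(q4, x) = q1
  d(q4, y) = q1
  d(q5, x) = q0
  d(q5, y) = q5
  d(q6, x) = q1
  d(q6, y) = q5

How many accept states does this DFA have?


Accept states listed: {q0, q1, q2}
Counting: q0(1) q1(2) q2(3)

3


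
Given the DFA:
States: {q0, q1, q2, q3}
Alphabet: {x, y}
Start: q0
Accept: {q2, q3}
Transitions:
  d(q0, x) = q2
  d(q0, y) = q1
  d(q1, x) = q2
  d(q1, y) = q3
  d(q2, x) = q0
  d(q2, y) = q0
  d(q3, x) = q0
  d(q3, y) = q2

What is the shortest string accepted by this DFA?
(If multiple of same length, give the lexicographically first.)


BFS by string length (lex-first path to each state shown):
  len 0: q0<-""
  len 1: q1<-"y", q2<-"x"
Found accept state at length 1.

"x"


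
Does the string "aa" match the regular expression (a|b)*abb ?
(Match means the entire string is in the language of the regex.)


|string| = 2; first = 'a'; last = 'a'

No, "aa" does not match (a|b)*abb


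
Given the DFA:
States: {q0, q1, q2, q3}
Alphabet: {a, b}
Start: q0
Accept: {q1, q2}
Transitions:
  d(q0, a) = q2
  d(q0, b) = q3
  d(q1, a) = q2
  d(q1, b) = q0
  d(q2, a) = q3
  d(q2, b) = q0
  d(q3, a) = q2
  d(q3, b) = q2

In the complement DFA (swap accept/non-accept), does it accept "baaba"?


Trace: q0 -> q3 -> q2 -> q3 -> q2 -> q3
Final: q3
Original accept: {q1, q2}
Complement: q3 is not in original accept

Yes, complement accepts (original rejects)


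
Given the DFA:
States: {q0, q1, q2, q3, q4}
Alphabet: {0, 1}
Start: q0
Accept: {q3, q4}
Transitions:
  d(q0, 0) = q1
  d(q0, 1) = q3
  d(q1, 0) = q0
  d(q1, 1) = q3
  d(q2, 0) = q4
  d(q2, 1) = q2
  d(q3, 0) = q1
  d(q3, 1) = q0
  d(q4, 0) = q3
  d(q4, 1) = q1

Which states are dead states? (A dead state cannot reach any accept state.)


Forward reachability from each state:
  q0 -> reaches accept state q3 (live)
  q1 -> reaches accept state q3 (live)
  q2 -> reaches accept state q3 (live)
  q3 -> reaches accept state q3 (live)
  q4 -> reaches accept state q3 (live)

None (all states can reach an accept state)


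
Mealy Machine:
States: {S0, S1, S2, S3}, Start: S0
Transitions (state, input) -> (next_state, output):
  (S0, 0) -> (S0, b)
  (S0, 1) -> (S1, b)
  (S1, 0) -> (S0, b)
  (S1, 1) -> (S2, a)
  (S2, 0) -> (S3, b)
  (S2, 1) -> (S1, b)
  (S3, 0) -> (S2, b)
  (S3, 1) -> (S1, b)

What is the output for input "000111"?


Step-by-step:
  (S0, 0) -> (S0, b)
  (S0, 0) -> (S0, b)
  (S0, 0) -> (S0, b)
  (S0, 1) -> (S1, b)
  (S1, 1) -> (S2, a)
  (S2, 1) -> (S1, b)

"bbbbab"


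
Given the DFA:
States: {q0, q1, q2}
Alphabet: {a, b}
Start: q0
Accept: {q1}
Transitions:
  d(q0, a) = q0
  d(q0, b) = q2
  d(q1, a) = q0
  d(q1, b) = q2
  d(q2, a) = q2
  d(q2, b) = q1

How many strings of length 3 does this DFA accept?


Enumerating all length-3 strings:
  "aaa" -> q0 [reject]
  "aab" -> q2 [reject]
  "aba" -> q2 [reject]
  "abb" -> q1 [accept]
  "baa" -> q2 [reject]
  "bab" -> q1 [accept]
  "bba" -> q0 [reject]
  "bbb" -> q2 [reject]

2 out of 8


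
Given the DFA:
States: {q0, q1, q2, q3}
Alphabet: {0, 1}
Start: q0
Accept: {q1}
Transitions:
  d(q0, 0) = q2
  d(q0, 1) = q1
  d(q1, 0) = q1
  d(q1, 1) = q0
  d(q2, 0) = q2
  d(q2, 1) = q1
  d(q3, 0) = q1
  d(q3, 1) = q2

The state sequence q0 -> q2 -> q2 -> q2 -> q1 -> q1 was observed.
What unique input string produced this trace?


Trace back each transition to find the symbol:
  q0 --[0]--> q2
  q2 --[0]--> q2
  q2 --[0]--> q2
  q2 --[1]--> q1
  q1 --[0]--> q1

"00010"


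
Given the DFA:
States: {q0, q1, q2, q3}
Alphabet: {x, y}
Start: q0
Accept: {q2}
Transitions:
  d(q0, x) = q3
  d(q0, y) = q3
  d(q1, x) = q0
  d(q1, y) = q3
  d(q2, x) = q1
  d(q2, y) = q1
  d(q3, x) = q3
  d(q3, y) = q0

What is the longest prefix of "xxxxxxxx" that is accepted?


Run the DFA, marking each prefix where the state is accepting:
  "" -> q0 [reject]
  "x" -> q3 [reject]
  "xx" -> q3 [reject]
  "xxx" -> q3 [reject]
  "xxxx" -> q3 [reject]
  "xxxxx" -> q3 [reject]
  "xxxxxx" -> q3 [reject]
  "xxxxxxx" -> q3 [reject]
  "xxxxxxxx" -> q3 [reject]

No prefix is accepted


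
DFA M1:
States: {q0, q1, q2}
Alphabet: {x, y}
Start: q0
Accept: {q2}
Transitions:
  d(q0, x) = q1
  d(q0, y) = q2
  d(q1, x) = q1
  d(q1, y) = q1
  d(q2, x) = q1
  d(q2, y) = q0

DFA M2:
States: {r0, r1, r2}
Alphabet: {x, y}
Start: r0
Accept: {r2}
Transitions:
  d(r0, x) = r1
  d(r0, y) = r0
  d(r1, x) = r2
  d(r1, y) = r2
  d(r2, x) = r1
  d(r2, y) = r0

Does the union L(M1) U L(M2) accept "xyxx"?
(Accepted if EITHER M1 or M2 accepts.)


M1: final=q1 accepted=False
M2: final=r2 accepted=True

Yes, union accepts


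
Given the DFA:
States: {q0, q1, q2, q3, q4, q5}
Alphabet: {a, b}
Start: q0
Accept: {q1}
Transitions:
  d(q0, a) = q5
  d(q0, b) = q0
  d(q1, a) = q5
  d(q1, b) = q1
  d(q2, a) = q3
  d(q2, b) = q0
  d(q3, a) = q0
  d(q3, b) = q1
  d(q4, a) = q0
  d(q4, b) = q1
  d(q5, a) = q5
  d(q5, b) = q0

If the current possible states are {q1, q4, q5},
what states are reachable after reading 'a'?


Apply transition on 'a' from each current state:
  d(q1, a) = q5
  d(q4, a) = q0
  d(q5, a) = q5

{q0, q5}


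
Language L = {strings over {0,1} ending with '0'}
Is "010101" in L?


last symbol = '1'

No, "010101" is not in L


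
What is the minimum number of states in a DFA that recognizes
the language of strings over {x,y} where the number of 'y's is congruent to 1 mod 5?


States track (count of 'y') mod 5.
Need 5 states: one per remainder 0..4; accept = remainder 1.

5


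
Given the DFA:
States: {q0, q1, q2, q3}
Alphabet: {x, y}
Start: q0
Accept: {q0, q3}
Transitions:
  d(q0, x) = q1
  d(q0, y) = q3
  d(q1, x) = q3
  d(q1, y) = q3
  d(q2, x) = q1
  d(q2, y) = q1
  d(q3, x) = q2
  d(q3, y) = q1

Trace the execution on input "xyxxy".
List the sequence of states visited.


Input: xyxxy
d(q0, x) = q1
d(q1, y) = q3
d(q3, x) = q2
d(q2, x) = q1
d(q1, y) = q3


q0 -> q1 -> q3 -> q2 -> q1 -> q3


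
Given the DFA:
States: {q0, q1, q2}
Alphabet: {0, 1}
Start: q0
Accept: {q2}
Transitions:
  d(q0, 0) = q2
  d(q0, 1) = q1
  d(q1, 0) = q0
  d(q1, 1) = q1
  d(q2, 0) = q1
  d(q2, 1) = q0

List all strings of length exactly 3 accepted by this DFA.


All strings of length 3: 8 total
Accepted: 2

"010", "100"


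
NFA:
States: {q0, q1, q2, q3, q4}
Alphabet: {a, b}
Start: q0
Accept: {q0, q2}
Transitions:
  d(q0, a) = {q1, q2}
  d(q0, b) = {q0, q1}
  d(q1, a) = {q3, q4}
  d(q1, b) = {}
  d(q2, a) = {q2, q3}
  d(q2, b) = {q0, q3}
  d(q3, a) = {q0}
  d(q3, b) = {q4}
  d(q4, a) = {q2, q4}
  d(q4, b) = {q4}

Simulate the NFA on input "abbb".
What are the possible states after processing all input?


Start: {q0}
  --a--> {q1, q2}
  --b--> {q0, q3}
  --b--> {q0, q1, q4}
  --b--> {q0, q1, q4}

{q0, q1, q4}


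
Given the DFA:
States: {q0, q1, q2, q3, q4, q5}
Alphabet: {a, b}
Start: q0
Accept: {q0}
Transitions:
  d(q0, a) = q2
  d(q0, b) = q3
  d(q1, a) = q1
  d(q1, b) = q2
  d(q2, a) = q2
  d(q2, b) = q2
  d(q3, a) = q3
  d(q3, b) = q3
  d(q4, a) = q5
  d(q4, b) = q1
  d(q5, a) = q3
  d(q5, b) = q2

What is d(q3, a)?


Looking up transition d(q3, a)

q3


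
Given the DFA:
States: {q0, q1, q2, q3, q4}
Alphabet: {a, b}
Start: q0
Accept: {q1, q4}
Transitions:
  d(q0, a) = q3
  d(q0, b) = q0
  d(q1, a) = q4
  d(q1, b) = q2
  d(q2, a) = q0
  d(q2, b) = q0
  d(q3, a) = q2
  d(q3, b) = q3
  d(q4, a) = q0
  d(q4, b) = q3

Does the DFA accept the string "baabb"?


Trace: q0 -> q0 -> q3 -> q2 -> q0 -> q0
Final state: q0
Accept states: {q1, q4}

No, rejected (final state q0 is not an accept state)


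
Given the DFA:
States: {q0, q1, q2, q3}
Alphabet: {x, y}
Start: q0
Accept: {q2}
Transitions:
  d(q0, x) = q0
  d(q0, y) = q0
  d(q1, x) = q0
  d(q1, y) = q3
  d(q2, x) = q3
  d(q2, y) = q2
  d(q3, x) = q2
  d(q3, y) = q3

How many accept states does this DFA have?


Accept states listed: {q2}
Counting: q2(1)

1


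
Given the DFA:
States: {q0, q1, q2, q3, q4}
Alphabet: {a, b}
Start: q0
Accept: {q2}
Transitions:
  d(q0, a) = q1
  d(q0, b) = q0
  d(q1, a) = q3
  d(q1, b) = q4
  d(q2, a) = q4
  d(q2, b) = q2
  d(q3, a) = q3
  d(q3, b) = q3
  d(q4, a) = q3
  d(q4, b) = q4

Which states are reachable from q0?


BFS from q0:
  layer 0: {q0}
  layer 1: {q1}
  layer 2: {q3, q4}

{q0, q1, q3, q4}


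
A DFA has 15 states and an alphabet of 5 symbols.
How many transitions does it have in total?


Each state has exactly one transition per symbol.
15 * 5 = 75

75


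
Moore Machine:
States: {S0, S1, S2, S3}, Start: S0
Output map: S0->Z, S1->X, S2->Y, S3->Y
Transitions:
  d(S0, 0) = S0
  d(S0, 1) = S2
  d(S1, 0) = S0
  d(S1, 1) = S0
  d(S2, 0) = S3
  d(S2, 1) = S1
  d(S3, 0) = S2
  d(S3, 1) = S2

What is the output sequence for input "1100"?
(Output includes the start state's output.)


Start: S0 (output Z)
  --1--> S2 (output Y)
  --1--> S1 (output X)
  --0--> S0 (output Z)
  --0--> S0 (output Z)

"ZYXZZ"


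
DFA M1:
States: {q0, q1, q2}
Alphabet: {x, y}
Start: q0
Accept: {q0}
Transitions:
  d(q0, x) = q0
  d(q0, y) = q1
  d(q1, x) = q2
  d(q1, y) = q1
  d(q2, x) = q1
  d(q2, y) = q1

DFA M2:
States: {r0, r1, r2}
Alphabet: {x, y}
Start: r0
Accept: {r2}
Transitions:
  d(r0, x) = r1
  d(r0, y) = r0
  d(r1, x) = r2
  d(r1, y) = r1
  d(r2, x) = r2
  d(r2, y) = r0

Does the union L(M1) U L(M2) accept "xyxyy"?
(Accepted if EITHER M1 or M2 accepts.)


M1: final=q1 accepted=False
M2: final=r0 accepted=False

No, union rejects (neither accepts)


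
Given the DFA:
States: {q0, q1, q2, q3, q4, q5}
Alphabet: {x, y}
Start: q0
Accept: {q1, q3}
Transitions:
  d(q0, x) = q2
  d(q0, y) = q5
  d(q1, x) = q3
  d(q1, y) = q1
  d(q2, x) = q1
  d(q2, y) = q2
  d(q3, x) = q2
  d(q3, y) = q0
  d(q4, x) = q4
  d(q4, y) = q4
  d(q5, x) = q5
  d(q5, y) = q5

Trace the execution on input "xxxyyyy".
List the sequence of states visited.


Input: xxxyyyy
d(q0, x) = q2
d(q2, x) = q1
d(q1, x) = q3
d(q3, y) = q0
d(q0, y) = q5
d(q5, y) = q5
d(q5, y) = q5


q0 -> q2 -> q1 -> q3 -> q0 -> q5 -> q5 -> q5


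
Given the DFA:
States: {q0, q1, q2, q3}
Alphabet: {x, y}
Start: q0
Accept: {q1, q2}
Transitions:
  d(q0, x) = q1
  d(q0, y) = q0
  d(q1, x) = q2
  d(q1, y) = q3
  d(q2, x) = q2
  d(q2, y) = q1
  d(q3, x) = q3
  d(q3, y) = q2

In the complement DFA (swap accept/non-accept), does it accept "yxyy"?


Trace: q0 -> q0 -> q1 -> q3 -> q2
Final: q2
Original accept: {q1, q2}
Complement: q2 is in original accept

No, complement rejects (original accepts)


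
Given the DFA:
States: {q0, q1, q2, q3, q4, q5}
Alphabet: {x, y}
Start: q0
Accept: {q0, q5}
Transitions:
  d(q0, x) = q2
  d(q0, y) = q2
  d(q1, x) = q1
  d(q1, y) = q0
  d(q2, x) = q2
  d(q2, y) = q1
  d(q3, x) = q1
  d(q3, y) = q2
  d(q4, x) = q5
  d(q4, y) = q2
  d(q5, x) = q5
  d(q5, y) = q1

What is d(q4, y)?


Looking up transition d(q4, y)

q2


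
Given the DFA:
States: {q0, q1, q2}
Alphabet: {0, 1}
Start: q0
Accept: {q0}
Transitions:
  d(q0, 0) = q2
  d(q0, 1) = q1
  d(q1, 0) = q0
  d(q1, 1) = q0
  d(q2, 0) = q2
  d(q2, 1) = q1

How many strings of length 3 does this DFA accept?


Enumerating all length-3 strings:
  "000" -> q2 [reject]
  "001" -> q1 [reject]
  "010" -> q0 [accept]
  "011" -> q0 [accept]
  "100" -> q2 [reject]
  "101" -> q1 [reject]
  "110" -> q2 [reject]
  "111" -> q1 [reject]

2 out of 8


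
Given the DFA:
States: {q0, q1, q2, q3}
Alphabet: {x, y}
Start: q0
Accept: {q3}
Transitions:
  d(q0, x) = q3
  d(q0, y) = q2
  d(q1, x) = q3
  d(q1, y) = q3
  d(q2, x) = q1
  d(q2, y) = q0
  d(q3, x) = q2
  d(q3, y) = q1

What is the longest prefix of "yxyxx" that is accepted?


Run the DFA, marking each prefix where the state is accepting:
  "" -> q0 [reject]
  "y" -> q2 [reject]
  "yx" -> q1 [reject]
  "yxy" -> q3 [accept]
  "yxyx" -> q2 [reject]
  "yxyxx" -> q1 [reject]

"yxy"


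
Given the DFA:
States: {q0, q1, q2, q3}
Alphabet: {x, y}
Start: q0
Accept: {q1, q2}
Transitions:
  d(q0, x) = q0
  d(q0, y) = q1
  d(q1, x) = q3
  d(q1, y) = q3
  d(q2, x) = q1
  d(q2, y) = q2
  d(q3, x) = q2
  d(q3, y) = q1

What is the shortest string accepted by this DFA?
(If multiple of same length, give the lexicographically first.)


BFS by string length (lex-first path to each state shown):
  len 0: q0<-""
  len 1: q0<-"x", q1<-"y"
Found accept state at length 1.

"y"


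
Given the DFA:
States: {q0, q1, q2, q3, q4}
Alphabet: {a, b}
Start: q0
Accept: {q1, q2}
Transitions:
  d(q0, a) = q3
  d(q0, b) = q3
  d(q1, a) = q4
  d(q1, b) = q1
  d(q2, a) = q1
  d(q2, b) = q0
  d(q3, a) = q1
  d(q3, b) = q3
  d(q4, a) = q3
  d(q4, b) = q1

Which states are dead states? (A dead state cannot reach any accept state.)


Forward reachability from each state:
  q0 -> reaches accept state q1 (live)
  q1 -> reaches accept state q1 (live)
  q2 -> reaches accept state q1 (live)
  q3 -> reaches accept state q1 (live)
  q4 -> reaches accept state q1 (live)

None (all states can reach an accept state)


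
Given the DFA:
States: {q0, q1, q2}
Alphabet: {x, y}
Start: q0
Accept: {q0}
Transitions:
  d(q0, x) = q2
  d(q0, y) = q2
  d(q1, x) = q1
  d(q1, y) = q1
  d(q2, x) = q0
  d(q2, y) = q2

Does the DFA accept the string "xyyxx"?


Trace: q0 -> q2 -> q2 -> q2 -> q0 -> q2
Final state: q2
Accept states: {q0}

No, rejected (final state q2 is not an accept state)


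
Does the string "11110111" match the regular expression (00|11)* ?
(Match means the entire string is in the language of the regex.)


|string| = 8; first = '1'; last = '1'

No, "11110111" does not match (00|11)*


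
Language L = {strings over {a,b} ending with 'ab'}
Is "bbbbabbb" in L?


last two symbols = 'bb'

No, "bbbbabbb" is not in L


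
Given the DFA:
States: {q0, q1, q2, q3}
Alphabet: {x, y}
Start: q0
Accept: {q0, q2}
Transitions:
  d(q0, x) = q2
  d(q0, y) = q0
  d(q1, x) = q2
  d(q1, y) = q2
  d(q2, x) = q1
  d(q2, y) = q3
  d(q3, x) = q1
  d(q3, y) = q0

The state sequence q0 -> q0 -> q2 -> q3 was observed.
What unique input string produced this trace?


Trace back each transition to find the symbol:
  q0 --[y]--> q0
  q0 --[x]--> q2
  q2 --[y]--> q3

"yxy"


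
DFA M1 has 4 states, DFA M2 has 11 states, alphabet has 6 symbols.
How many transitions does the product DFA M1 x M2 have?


Product DFA has 4 * 11 = 44 states.
Each has 6 transitions: 44 * 6 = 264

264


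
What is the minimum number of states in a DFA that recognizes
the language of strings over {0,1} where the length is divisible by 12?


States track (length) mod 12.
Need 12 states: one per remainder 0..11; accept = remainder 0.

12


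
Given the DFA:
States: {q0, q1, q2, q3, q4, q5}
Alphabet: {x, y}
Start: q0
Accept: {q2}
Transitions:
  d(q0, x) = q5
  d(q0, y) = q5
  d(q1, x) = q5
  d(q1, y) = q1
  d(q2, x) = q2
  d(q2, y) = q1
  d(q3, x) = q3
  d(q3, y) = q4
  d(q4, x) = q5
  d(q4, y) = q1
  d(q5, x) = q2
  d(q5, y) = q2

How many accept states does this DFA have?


Accept states listed: {q2}
Counting: q2(1)

1


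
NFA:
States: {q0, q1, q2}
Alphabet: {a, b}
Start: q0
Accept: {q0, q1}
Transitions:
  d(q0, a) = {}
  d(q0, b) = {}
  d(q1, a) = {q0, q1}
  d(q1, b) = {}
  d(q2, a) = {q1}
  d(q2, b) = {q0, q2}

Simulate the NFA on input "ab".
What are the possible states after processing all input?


Start: {q0}
  --a--> {}
  --b--> {}

{} (empty set, no valid transitions)


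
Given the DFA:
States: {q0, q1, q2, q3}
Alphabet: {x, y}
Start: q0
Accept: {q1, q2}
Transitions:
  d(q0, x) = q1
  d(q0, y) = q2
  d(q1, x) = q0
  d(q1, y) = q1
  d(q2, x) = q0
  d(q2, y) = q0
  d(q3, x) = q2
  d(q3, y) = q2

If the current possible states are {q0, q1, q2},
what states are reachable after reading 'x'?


Apply transition on 'x' from each current state:
  d(q0, x) = q1
  d(q1, x) = q0
  d(q2, x) = q0

{q0, q1}


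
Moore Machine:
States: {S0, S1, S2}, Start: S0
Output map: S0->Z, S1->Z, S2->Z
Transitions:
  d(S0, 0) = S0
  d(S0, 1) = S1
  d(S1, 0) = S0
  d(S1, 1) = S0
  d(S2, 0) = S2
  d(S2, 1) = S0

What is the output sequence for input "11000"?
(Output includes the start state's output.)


Start: S0 (output Z)
  --1--> S1 (output Z)
  --1--> S0 (output Z)
  --0--> S0 (output Z)
  --0--> S0 (output Z)
  --0--> S0 (output Z)

"ZZZZZZ"


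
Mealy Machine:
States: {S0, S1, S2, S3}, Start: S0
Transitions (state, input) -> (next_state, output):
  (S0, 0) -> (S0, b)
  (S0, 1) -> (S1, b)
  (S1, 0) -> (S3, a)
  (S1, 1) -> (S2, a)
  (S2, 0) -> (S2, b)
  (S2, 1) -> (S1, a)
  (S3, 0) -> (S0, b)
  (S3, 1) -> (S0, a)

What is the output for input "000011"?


Step-by-step:
  (S0, 0) -> (S0, b)
  (S0, 0) -> (S0, b)
  (S0, 0) -> (S0, b)
  (S0, 0) -> (S0, b)
  (S0, 1) -> (S1, b)
  (S1, 1) -> (S2, a)

"bbbbba"


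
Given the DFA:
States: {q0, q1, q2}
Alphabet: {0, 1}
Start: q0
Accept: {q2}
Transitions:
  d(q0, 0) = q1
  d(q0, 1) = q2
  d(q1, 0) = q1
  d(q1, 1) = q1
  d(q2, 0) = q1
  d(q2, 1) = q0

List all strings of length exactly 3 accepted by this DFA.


All strings of length 3: 8 total
Accepted: 1

"111"


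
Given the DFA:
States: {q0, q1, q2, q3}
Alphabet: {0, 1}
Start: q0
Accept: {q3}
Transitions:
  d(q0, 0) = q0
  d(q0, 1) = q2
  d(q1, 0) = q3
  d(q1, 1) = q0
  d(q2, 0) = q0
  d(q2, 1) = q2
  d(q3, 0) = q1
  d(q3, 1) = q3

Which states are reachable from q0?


BFS from q0:
  layer 0: {q0}
  layer 1: {q2}

{q0, q2}


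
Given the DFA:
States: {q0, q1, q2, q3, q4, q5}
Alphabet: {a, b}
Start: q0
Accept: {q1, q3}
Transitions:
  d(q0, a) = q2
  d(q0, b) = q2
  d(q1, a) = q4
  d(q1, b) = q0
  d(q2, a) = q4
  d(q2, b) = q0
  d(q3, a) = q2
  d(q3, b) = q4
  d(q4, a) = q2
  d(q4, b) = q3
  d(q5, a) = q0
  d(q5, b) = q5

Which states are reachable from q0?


BFS from q0:
  layer 0: {q0}
  layer 1: {q2}
  layer 2: {q4}
  layer 3: {q3}

{q0, q2, q3, q4}


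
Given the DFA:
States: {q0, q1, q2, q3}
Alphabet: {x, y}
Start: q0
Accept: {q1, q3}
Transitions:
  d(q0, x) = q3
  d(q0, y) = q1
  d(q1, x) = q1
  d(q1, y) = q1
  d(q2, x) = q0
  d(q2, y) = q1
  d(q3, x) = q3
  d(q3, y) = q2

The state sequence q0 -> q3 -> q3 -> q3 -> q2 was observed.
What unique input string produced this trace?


Trace back each transition to find the symbol:
  q0 --[x]--> q3
  q3 --[x]--> q3
  q3 --[x]--> q3
  q3 --[y]--> q2

"xxxy"


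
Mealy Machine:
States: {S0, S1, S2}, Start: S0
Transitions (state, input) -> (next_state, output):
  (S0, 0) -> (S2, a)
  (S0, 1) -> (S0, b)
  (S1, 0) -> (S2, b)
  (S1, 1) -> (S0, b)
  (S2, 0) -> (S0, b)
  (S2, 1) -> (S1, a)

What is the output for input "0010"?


Step-by-step:
  (S0, 0) -> (S2, a)
  (S2, 0) -> (S0, b)
  (S0, 1) -> (S0, b)
  (S0, 0) -> (S2, a)

"abba"


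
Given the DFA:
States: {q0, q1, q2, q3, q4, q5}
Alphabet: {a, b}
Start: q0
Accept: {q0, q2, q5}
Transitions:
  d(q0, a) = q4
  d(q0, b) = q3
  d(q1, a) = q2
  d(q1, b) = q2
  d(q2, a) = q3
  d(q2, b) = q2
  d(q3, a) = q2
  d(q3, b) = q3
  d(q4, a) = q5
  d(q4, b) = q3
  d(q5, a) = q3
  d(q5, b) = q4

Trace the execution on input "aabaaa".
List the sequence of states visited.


Input: aabaaa
d(q0, a) = q4
d(q4, a) = q5
d(q5, b) = q4
d(q4, a) = q5
d(q5, a) = q3
d(q3, a) = q2


q0 -> q4 -> q5 -> q4 -> q5 -> q3 -> q2


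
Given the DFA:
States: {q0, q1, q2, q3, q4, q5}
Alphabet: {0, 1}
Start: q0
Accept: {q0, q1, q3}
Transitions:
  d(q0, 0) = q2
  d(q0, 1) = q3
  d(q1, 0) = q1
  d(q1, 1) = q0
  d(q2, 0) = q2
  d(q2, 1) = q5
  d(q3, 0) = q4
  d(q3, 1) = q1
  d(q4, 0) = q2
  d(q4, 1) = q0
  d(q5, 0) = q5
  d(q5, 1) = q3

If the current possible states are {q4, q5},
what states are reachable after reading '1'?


Apply transition on '1' from each current state:
  d(q4, 1) = q0
  d(q5, 1) = q3

{q0, q3}


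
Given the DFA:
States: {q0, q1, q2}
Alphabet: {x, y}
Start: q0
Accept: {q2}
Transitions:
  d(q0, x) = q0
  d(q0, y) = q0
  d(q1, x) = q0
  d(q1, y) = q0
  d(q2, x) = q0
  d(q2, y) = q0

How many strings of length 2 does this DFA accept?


Enumerating all length-2 strings:
  "xx" -> q0 [reject]
  "xy" -> q0 [reject]
  "yx" -> q0 [reject]
  "yy" -> q0 [reject]

0 out of 4


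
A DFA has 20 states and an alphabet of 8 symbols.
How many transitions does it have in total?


Each state has exactly one transition per symbol.
20 * 8 = 160

160


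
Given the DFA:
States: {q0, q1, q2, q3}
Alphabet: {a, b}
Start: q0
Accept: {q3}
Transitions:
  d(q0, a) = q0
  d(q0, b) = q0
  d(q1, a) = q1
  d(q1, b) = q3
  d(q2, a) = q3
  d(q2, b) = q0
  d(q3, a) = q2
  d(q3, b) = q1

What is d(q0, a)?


Looking up transition d(q0, a)

q0


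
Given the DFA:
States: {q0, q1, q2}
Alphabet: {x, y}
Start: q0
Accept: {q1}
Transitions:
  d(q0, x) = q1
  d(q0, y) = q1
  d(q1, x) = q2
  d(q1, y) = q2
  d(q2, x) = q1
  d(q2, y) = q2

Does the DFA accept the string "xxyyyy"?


Trace: q0 -> q1 -> q2 -> q2 -> q2 -> q2 -> q2
Final state: q2
Accept states: {q1}

No, rejected (final state q2 is not an accept state)


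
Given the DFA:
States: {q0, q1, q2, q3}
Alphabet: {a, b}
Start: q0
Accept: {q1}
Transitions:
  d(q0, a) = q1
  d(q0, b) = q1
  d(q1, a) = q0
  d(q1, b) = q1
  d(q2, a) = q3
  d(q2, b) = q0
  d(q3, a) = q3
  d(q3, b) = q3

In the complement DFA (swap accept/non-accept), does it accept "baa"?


Trace: q0 -> q1 -> q0 -> q1
Final: q1
Original accept: {q1}
Complement: q1 is in original accept

No, complement rejects (original accepts)


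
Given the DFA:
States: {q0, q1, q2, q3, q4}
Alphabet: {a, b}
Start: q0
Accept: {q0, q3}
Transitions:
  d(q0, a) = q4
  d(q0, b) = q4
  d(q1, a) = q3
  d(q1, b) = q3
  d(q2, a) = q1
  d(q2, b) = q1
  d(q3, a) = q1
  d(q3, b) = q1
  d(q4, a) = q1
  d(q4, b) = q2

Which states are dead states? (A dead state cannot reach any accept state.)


Forward reachability from each state:
  q0 -> reaches accept state q0 (live)
  q1 -> reaches accept state q3 (live)
  q2 -> reaches accept state q3 (live)
  q3 -> reaches accept state q3 (live)
  q4 -> reaches accept state q3 (live)

None (all states can reach an accept state)


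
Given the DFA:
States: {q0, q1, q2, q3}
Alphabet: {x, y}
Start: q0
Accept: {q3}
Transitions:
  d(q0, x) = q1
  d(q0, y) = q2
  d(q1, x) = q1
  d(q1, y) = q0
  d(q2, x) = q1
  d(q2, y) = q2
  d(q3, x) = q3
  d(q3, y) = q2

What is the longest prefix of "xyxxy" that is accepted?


Run the DFA, marking each prefix where the state is accepting:
  "" -> q0 [reject]
  "x" -> q1 [reject]
  "xy" -> q0 [reject]
  "xyx" -> q1 [reject]
  "xyxx" -> q1 [reject]
  "xyxxy" -> q0 [reject]

No prefix is accepted


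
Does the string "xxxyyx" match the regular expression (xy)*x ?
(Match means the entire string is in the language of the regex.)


|string| = 6; first = 'x'; last = 'x'

No, "xxxyyx" does not match (xy)*x


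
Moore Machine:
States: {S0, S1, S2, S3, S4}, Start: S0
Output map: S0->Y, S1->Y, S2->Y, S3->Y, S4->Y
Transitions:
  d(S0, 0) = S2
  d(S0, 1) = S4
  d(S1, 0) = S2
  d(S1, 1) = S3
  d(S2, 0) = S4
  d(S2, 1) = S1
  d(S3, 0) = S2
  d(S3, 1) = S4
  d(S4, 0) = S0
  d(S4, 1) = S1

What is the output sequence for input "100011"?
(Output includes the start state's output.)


Start: S0 (output Y)
  --1--> S4 (output Y)
  --0--> S0 (output Y)
  --0--> S2 (output Y)
  --0--> S4 (output Y)
  --1--> S1 (output Y)
  --1--> S3 (output Y)

"YYYYYYY"


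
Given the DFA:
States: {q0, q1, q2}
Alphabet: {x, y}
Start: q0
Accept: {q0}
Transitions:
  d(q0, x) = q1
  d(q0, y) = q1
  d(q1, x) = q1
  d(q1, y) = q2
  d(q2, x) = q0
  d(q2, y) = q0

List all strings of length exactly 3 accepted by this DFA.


All strings of length 3: 8 total
Accepted: 4

"xyx", "xyy", "yyx", "yyy"


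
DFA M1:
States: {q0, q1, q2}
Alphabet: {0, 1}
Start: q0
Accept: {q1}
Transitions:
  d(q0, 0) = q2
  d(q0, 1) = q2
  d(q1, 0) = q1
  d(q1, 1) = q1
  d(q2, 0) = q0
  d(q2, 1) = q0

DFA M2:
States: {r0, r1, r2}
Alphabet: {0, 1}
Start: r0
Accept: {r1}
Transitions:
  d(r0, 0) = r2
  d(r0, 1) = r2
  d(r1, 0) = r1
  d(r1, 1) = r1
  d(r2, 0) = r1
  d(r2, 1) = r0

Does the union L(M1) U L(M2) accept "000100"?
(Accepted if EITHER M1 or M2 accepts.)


M1: final=q0 accepted=False
M2: final=r1 accepted=True

Yes, union accepts


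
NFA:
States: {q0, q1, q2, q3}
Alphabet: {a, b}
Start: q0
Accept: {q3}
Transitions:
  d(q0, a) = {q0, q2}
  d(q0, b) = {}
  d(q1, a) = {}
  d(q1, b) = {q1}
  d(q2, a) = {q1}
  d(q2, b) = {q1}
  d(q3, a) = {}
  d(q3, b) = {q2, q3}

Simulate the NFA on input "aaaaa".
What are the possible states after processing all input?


Start: {q0}
  --a--> {q0, q2}
  --a--> {q0, q1, q2}
  --a--> {q0, q1, q2}
  --a--> {q0, q1, q2}
  --a--> {q0, q1, q2}

{q0, q1, q2}


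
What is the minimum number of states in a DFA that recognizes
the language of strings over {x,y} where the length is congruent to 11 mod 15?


States track (length) mod 15.
Need 15 states: one per remainder 0..14; accept = remainder 11.

15


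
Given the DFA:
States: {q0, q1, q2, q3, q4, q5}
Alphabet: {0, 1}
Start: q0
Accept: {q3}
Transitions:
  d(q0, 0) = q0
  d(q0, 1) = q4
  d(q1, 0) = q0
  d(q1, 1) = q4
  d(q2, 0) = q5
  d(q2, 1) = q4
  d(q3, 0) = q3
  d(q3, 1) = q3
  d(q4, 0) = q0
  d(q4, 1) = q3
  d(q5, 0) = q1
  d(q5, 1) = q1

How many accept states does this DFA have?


Accept states listed: {q3}
Counting: q3(1)

1


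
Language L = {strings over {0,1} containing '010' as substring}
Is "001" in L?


'010' does not occur

No, "001" is not in L


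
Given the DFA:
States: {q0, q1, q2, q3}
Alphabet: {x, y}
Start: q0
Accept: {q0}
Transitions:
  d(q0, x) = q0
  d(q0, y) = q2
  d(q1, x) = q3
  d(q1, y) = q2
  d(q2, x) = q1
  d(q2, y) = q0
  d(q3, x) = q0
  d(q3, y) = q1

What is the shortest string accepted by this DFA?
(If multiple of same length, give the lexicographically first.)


BFS by string length (lex-first path to each state shown):
  len 0: q0<-""
Found accept state at length 0.

"" (empty string)


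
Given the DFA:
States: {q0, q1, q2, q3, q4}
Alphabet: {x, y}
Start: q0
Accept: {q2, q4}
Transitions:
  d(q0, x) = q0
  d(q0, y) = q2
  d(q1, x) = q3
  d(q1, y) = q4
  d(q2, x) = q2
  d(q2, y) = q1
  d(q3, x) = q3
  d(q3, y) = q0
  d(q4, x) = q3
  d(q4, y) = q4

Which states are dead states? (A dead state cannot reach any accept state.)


Forward reachability from each state:
  q0 -> reaches accept state q2 (live)
  q1 -> reaches accept state q2 (live)
  q2 -> reaches accept state q2 (live)
  q3 -> reaches accept state q2 (live)
  q4 -> reaches accept state q2 (live)

None (all states can reach an accept state)


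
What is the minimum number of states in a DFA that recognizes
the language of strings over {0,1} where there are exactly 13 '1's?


States: count = 0, 1, ..., 13 (that's 14 states), plus a dead state for count > 13.
Total: 14 + 1 = 15. Accept = count-13 state.

15


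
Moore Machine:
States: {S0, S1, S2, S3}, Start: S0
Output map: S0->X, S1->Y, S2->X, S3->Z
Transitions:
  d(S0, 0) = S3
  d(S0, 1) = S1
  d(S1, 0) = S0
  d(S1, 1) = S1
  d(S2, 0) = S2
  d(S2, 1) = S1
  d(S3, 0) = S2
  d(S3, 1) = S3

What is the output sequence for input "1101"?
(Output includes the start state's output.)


Start: S0 (output X)
  --1--> S1 (output Y)
  --1--> S1 (output Y)
  --0--> S0 (output X)
  --1--> S1 (output Y)

"XYYXY"


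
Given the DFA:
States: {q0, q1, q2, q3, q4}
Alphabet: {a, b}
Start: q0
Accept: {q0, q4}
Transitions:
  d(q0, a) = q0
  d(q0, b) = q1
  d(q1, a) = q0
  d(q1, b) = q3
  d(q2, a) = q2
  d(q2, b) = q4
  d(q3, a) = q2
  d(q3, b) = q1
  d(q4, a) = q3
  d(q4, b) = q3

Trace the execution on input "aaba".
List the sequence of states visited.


Input: aaba
d(q0, a) = q0
d(q0, a) = q0
d(q0, b) = q1
d(q1, a) = q0


q0 -> q0 -> q0 -> q1 -> q0


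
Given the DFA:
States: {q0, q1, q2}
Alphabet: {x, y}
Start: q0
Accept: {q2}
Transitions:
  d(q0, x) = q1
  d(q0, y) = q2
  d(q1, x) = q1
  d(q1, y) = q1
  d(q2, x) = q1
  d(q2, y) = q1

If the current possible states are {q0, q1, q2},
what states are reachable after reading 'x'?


Apply transition on 'x' from each current state:
  d(q0, x) = q1
  d(q1, x) = q1
  d(q2, x) = q1

{q1}


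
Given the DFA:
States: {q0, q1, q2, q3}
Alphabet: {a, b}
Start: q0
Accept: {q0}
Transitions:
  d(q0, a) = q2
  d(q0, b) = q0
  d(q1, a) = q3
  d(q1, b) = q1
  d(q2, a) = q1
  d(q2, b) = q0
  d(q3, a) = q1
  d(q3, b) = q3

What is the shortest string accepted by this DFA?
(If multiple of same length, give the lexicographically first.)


BFS by string length (lex-first path to each state shown):
  len 0: q0<-""
Found accept state at length 0.

"" (empty string)


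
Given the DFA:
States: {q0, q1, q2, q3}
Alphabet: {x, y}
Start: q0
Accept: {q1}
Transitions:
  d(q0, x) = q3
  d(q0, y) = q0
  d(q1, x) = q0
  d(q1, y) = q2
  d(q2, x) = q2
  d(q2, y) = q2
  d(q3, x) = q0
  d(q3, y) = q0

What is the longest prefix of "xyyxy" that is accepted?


Run the DFA, marking each prefix where the state is accepting:
  "" -> q0 [reject]
  "x" -> q3 [reject]
  "xy" -> q0 [reject]
  "xyy" -> q0 [reject]
  "xyyx" -> q3 [reject]
  "xyyxy" -> q0 [reject]

No prefix is accepted


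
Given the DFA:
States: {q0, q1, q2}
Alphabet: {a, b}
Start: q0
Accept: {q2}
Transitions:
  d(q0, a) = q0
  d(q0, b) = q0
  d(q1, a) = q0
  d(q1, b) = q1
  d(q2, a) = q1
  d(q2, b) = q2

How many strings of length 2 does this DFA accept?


Enumerating all length-2 strings:
  "aa" -> q0 [reject]
  "ab" -> q0 [reject]
  "ba" -> q0 [reject]
  "bb" -> q0 [reject]

0 out of 4


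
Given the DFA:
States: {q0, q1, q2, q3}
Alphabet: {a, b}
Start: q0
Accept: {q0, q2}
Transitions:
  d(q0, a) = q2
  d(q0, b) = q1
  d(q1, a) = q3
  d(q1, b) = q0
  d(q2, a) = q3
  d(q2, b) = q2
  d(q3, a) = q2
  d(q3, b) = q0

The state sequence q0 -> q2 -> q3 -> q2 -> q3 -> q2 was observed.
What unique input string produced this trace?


Trace back each transition to find the symbol:
  q0 --[a]--> q2
  q2 --[a]--> q3
  q3 --[a]--> q2
  q2 --[a]--> q3
  q3 --[a]--> q2

"aaaaa"
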